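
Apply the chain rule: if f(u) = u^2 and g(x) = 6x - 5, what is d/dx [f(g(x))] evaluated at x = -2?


Using the chain rule: (f(g(x)))' = f'(g(x)) * g'(x)
First, find g(-2):
g(-2) = 6 * (-2) - 5 = -17
Next, f'(u) = 2u
And g'(x) = 6
So f'(g(-2)) * g'(-2)
= 2 * (-17) * 6
= -204

-204


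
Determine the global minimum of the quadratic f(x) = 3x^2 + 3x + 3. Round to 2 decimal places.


For a quadratic f(x) = ax^2 + bx + c with a > 0, the minimum is at the vertex.
Vertex x-coordinate: x = -b/(2a)
x = -(3) / (2 * 3)
x = -3/6 = -1/2
Substitute back to find the minimum value:
f(-1/2) = 3 * (-1/2)^2 + 3 * (-1/2) + 3
= 3/4 - 3/2 + 3
= 9/4 = 2.25

2.25


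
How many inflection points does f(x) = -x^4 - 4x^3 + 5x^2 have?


Inflection points occur where f''(x) = 0 and concavity changes.
f(x) = -x^4 - 4x^3 + 5x^2
f'(x) = -4x^3 - 12x^2 + 10x
f''(x) = -12x^2 - 24x + 10
This is a quadratic in x. Use the discriminant to count real roots.
Discriminant = (-24)^2 - 4 * (-12) * 10
= 576 - (-480)
= 1056
Since discriminant > 0, f''(x) = 0 has 2 distinct real solutions.
A quadratic with two distinct real roots changes sign at each root, so concavity changes at both.
Number of inflection points: 2

2


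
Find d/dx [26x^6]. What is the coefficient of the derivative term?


We apply the power rule: d/dx [ax^n] = a*n * x^(n-1)
d/dx [26x^6]
= 26 * 6 * x^(6-1)
= 156x^5
The coefficient is 156

156


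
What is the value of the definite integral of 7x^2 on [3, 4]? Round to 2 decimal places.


Find the antiderivative of 7x^2:
F(x) = 7/3 * x^3
Apply the Fundamental Theorem of Calculus:
F(4) - F(3)
= 7/3 * 4^3 - 7/3 * 3^3
= 7/3 * (64 - 27)
= 7/3 * 37
= 259/3 ≈ 86.33

86.33


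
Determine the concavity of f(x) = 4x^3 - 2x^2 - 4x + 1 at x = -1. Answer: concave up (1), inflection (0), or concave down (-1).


Concavity is determined by the sign of f''(x).
f(x) = 4x^3 - 2x^2 - 4x + 1
f'(x) = 12x^2 - 4x - 4
f''(x) = 24x - 4
f''(-1) = 24 * (-1) - 4
= -24 - 4
= -28
Since f''(-1) < 0, the function is concave down (-1)

-1


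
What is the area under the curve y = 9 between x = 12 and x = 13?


The area under a constant function y = 9 is a rectangle.
Width = 13 - 12 = 1
Height = 9
Area = width * height
= 1 * 9
= 9

9


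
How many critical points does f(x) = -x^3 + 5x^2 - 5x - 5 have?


Find where f'(x) = 0:
f(x) = -x^3 + 5x^2 - 5x - 5
f'(x) = -3x^2 + 10x - 5
This is a quadratic in x. Use the discriminant to count real roots.
Discriminant = (10)^2 - 4 * (-3) * (-5)
= 100 - 60
= 40
Since discriminant > 0, f'(x) = 0 has 2 real solutions.
Number of critical points: 2

2


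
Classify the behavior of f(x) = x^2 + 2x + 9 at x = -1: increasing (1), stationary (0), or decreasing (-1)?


Compute f'(x) to determine behavior:
f'(x) = 2x + 2
f'(-1) = 2 * (-1) + 2
= -2 + 2
= 0
Since f'(-1) = 0, the function is stationary (0)

0


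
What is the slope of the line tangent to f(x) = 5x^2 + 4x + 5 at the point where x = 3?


The slope of the tangent line equals f'(x) at the point.
f(x) = 5x^2 + 4x + 5
f'(x) = 10x + 4
At x = 3:
f'(3) = 10 * 3 + 4
= 30 + 4
= 34

34


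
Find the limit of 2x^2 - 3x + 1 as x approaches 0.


Since polynomials are continuous, we use direct substitution.
lim(x->0) of 2x^2 - 3x + 1
= 2 * 0^2 - 3 * 0 + 1
= 0 + 0 + 1
= 1

1


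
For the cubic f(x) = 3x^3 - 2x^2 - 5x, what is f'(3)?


Differentiate f(x) = 3x^3 - 2x^2 - 5x term by term:
f'(x) = 9x^2 - 4x - 5
Substitute x = 3:
f'(3) = 9 * 3^2 - 4 * 3 - 5
= 81 - 12 - 5
= 64

64


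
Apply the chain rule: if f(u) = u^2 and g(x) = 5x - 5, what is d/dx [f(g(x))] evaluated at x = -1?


Using the chain rule: (f(g(x)))' = f'(g(x)) * g'(x)
First, find g(-1):
g(-1) = 5 * (-1) - 5 = -10
Next, f'(u) = 2u
And g'(x) = 5
So f'(g(-1)) * g'(-1)
= 2 * (-10) * 5
= -100

-100


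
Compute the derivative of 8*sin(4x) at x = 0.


Apply the chain rule to differentiate 8*sin(4x):
d/dx [8*sin(4x)]
= 8 * cos(4x) * d/dx(4x)
= 8 * 4 * cos(4x)
= 32 * cos(4x)
Evaluate at x = 0:
= 32 * cos(0)
= 32 * 1
= 32

32


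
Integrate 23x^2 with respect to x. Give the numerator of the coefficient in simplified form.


Apply the power rule for integration:
integral of ax^n dx = a/(n+1) * x^(n+1) + C
integral of 23x^2 dx
= 23/3 * x^3 + C
The coefficient in lowest terms is 23/3, and its numerator is 23

23


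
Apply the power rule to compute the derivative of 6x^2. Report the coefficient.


We apply the power rule: d/dx [ax^n] = a*n * x^(n-1)
d/dx [6x^2]
= 6 * 2 * x^(2-1)
= 12x
The coefficient is 12

12


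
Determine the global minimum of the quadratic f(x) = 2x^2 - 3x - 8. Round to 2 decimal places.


For a quadratic f(x) = ax^2 + bx + c with a > 0, the minimum is at the vertex.
Vertex x-coordinate: x = -b/(2a)
x = -(-3) / (2 * 2)
x = 3/4
Substitute back to find the minimum value:
f(3/4) = 2 * (3/4)^2 - 3 * (3/4) - 8
= 9/8 - 9/4 - 8
= -73/8 ≈ -9.13

-9.13


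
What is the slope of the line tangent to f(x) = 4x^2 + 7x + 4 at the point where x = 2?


The slope of the tangent line equals f'(x) at the point.
f(x) = 4x^2 + 7x + 4
f'(x) = 8x + 7
At x = 2:
f'(2) = 8 * 2 + 7
= 16 + 7
= 23

23


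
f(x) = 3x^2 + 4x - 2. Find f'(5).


Differentiate term by term using power and sum rules:
f(x) = 3x^2 + 4x - 2
f'(x) = 6x + 4
Substitute x = 5:
f'(5) = 6 * 5 + 4
= 30 + 4
= 34

34


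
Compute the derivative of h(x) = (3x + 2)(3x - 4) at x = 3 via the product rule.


Let u(x) = 3x + 2 and v(x) = 3x - 4
u'(x) = 3
v'(x) = 3
Product rule: h'(x) = u'(x)*v(x) + u(x)*v'(x)
= 3 * (3x - 4) + (3x + 2) * 3
At x = 3:
u(3) = 3 * 3 + 2 = 11
v(3) = 3 * 3 - 4 = 5
h'(3) = 3 * 5 + 11 * 3
= 15 + 33
= 48

48


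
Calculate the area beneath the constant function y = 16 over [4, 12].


The area under a constant function y = 16 is a rectangle.
Width = 12 - 4 = 8
Height = 16
Area = width * height
= 8 * 16
= 128

128


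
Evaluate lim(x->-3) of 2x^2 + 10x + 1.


Since polynomials are continuous, we use direct substitution.
lim(x->-3) of 2x^2 + 10x + 1
= 2 * (-3)^2 + 10 * (-3) + 1
= 18 - 30 + 1
= -11

-11


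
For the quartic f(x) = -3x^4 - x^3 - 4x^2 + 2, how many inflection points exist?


Inflection points occur where f''(x) = 0 and concavity changes.
f(x) = -3x^4 - x^3 - 4x^2 + 2
f'(x) = -12x^3 - 3x^2 - 8x
f''(x) = -36x^2 - 6x - 8
This is a quadratic in x. Use the discriminant to count real roots.
Discriminant = (-6)^2 - 4 * (-36) * (-8)
= 36 - 1152
= -1116
Since discriminant < 0, f''(x) = 0 has no real solutions.
Number of inflection points: 0

0


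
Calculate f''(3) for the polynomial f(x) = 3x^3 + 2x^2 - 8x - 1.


First derivative:
f'(x) = 9x^2 + 4x - 8
Second derivative:
f''(x) = 18x + 4
Substitute x = 3:
f''(3) = 18 * 3 + 4
= 54 + 4
= 58

58


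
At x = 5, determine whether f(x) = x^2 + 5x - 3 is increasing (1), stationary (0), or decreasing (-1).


Compute f'(x) to determine behavior:
f'(x) = 2x + 5
f'(5) = 2 * 5 + 5
= 10 + 5
= 15
Since f'(5) > 0, the function is increasing (1)

1


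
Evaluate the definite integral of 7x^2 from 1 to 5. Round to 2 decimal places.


Find the antiderivative of 7x^2:
F(x) = 7/3 * x^3
Apply the Fundamental Theorem of Calculus:
F(5) - F(1)
= 7/3 * 5^3 - 7/3 * 1^3
= 7/3 * (125 - 1)
= 7/3 * 124
= 868/3 ≈ 289.33

289.33


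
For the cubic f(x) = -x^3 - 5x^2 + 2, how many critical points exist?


Find where f'(x) = 0:
f(x) = -x^3 - 5x^2 + 2
f'(x) = -3x^2 - 10x
This is a quadratic in x. Use the discriminant to count real roots.
Discriminant = (-10)^2 - 4 * (-3) * 0
= 100 - 0
= 100
Since discriminant > 0, f'(x) = 0 has 2 real solutions.
Number of critical points: 2

2


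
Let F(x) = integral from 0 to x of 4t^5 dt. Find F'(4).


By the Fundamental Theorem of Calculus (Part 1):
If F(x) = integral from 0 to x of f(t) dt, then F'(x) = f(x)
Here f(t) = 4t^5
So F'(x) = 4x^5
Evaluate at x = 4:
F'(4) = 4 * 4^5
= 4 * 1024
= 4096

4096


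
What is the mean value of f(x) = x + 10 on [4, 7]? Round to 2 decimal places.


Average value = 1/(b-a) * integral from a to b of f(x) dx
First compute the integral of x + 10:
F(x) = (1/2)x^2 + 10x
F(7) = 1/2 * 49 + 10 * 7 = 189/2
F(4) = 1/2 * 16 + 10 * 4 = 48
Integral = 189/2 - 48 = 93/2
Average = (93/2) / (7 - 4) = (93/2) / 3
= 31/2 = 15.50

15.50


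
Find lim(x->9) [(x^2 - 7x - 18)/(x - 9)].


Direct substitution gives 0/0, so we factor the numerator.
Factor: (x^2 - 7x - 18) = (x - 9)(x + 2)
Cancel the common factor (x - 9):
(x^2 - 7x - 18)/(x - 9) = (x + 2)
Now substitute x = 9:
= (9) - (-2) = 11

11


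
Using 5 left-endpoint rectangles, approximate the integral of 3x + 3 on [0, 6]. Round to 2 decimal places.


Left Riemann sum uses left endpoints of each subinterval.
Interval: [0, 6], n = 5
dx = (6 - 0) / 5 = 6/5
Left endpoints: [0, 6/5, 12/5, 18/5, 24/5]
f values: [3, 33/5, 51/5, 69/5, 87/5]
Sum = dx * (sum of f values)
= 6/5 * 51
= 306/5 = 61.20

61.20


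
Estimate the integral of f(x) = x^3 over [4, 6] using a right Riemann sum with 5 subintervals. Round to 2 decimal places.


Right Riemann sum uses right endpoints of each subinterval.
Interval: [4, 6], n = 5
dx = (6 - 4) / 5 = 2/5
Right endpoints: [22/5, 24/5, 26/5, 28/5, 6]
f values: [10648/125, 13824/125, 17576/125, 21952/125, 216]
Sum = dx * (sum of f values)
= 2/5 * 728
= 1456/5 = 291.20

291.20


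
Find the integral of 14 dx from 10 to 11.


The integral of a constant k over [a, b] equals k * (b - a).
integral from 10 to 11 of 14 dx
= 14 * (11 - 10)
= 14 * 1
= 14

14


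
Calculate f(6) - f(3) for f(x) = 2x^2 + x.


Net change = f(b) - f(a)
f(x) = 2x^2 + x
Compute f(6):
f(6) = 2 * 6^2 + 1 * 6 + 0
= 72 + 6 + 0
= 78
Compute f(3):
f(3) = 2 * 3^2 + 1 * 3 + 0
= 18 + 3 + 0
= 21
Net change = 78 - 21 = 57

57


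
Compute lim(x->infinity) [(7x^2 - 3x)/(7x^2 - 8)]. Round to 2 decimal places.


For limits at infinity with equal-degree polynomials,
we compare leading coefficients.
Numerator leading term: 7x^2
Denominator leading term: 7x^2
Divide both by x^2:
lim = (7 - 3/x) / (7 - 8/x^2)
As x -> infinity, the 1/x and 1/x^2 terms vanish:
= 7/7 = 1 = 1.00

1.00


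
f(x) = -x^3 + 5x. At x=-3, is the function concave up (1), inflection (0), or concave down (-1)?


Concavity is determined by the sign of f''(x).
f(x) = -x^3 + 5x
f'(x) = -3x^2 + 5
f''(x) = -6x
f''(-3) = -6 * (-3) + 0
= 18 + 0
= 18
Since f''(-3) > 0, the function is concave up (1)

1


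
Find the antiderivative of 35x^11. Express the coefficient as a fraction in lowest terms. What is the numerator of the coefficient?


Apply the power rule for integration:
integral of ax^n dx = a/(n+1) * x^(n+1) + C
integral of 35x^11 dx
= 35/12 * x^12 + C
The coefficient in lowest terms is 35/12, and its numerator is 35

35


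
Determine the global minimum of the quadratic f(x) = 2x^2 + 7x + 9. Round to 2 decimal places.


For a quadratic f(x) = ax^2 + bx + c with a > 0, the minimum is at the vertex.
Vertex x-coordinate: x = -b/(2a)
x = -(7) / (2 * 2)
x = -7/4
Substitute back to find the minimum value:
f(-7/4) = 2 * (-7/4)^2 + 7 * (-7/4) + 9
= 49/8 - 49/4 + 9
= 23/8 ≈ 2.88

2.88


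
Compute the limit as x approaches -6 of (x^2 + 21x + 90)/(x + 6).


Direct substitution gives 0/0, so we factor the numerator.
Factor: (x^2 + 21x + 90) = (x + 6)(x + 15)
Cancel the common factor (x + 6):
(x^2 + 21x + 90)/(x + 6) = (x + 15)
Now substitute x = -6:
= (-6) - (-15) = 9

9


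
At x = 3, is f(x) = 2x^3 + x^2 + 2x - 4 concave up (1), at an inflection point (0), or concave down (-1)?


Concavity is determined by the sign of f''(x).
f(x) = 2x^3 + x^2 + 2x - 4
f'(x) = 6x^2 + 2x + 2
f''(x) = 12x + 2
f''(3) = 12 * 3 + 2
= 36 + 2
= 38
Since f''(3) > 0, the function is concave up (1)

1


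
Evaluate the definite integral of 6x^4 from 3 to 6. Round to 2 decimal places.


Find the antiderivative of 6x^4:
F(x) = 6/5 * x^5
Apply the Fundamental Theorem of Calculus:
F(6) - F(3)
= 6/5 * 6^5 - 6/5 * 3^5
= 6/5 * (7776 - 243)
= 6/5 * 7533
= 45198/5 = 9039.60

9039.60


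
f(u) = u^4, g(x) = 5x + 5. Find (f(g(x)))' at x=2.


Using the chain rule: (f(g(x)))' = f'(g(x)) * g'(x)
First, find g(2):
g(2) = 5 * 2 + 5 = 15
Next, f'(u) = 4u^3
And g'(x) = 5
So f'(g(2)) * g'(2)
= 4 * 15^3 * 5
= 4 * 3375 * 5
= 67500

67500


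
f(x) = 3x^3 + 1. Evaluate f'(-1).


Differentiate f(x) = 3x^3 + 1 term by term:
f'(x) = 9x^2
Substitute x = -1:
f'(-1) = 9 * (-1)^2 + 0 * (-1) + 0
= 9 + 0 + 0
= 9

9


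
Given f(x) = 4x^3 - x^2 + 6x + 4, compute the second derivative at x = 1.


First derivative:
f'(x) = 12x^2 - 2x + 6
Second derivative:
f''(x) = 24x - 2
Substitute x = 1:
f''(1) = 24 * 1 - 2
= 24 - 2
= 22

22


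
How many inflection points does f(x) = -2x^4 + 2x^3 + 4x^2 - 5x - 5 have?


Inflection points occur where f''(x) = 0 and concavity changes.
f(x) = -2x^4 + 2x^3 + 4x^2 - 5x - 5
f'(x) = -8x^3 + 6x^2 + 8x - 5
f''(x) = -24x^2 + 12x + 8
This is a quadratic in x. Use the discriminant to count real roots.
Discriminant = (12)^2 - 4 * (-24) * 8
= 144 - (-768)
= 912
Since discriminant > 0, f''(x) = 0 has 2 distinct real solutions.
A quadratic with two distinct real roots changes sign at each root, so concavity changes at both.
Number of inflection points: 2

2


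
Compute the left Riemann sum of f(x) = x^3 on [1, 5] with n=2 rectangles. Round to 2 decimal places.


Left Riemann sum uses left endpoints of each subinterval.
Interval: [1, 5], n = 2
dx = (5 - 1) / 2 = 2
Left endpoints: [1, 3]
f values: [1, 27]
Sum = dx * (sum of f values)
= 2 * 28
= 56 = 56.00

56.00


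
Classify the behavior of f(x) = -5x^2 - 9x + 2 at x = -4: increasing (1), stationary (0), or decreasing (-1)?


Compute f'(x) to determine behavior:
f'(x) = -10x - 9
f'(-4) = -10 * (-4) - 9
= 40 - 9
= 31
Since f'(-4) > 0, the function is increasing (1)

1


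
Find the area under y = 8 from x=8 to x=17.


The area under a constant function y = 8 is a rectangle.
Width = 17 - 8 = 9
Height = 8
Area = width * height
= 9 * 8
= 72

72


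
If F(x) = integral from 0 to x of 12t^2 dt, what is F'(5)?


By the Fundamental Theorem of Calculus (Part 1):
If F(x) = integral from 0 to x of f(t) dt, then F'(x) = f(x)
Here f(t) = 12t^2
So F'(x) = 12x^2
Evaluate at x = 5:
F'(5) = 12 * 5^2
= 12 * 25
= 300

300


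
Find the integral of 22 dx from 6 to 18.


The integral of a constant k over [a, b] equals k * (b - a).
integral from 6 to 18 of 22 dx
= 22 * (18 - 6)
= 22 * 12
= 264

264


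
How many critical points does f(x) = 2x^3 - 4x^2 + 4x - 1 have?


Find where f'(x) = 0:
f(x) = 2x^3 - 4x^2 + 4x - 1
f'(x) = 6x^2 - 8x + 4
This is a quadratic in x. Use the discriminant to count real roots.
Discriminant = (-8)^2 - 4 * 6 * 4
= 64 - 96
= -32
Since discriminant < 0, f'(x) = 0 has no real solutions.
Number of critical points: 0

0


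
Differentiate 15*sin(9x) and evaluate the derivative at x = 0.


Apply the chain rule to differentiate 15*sin(9x):
d/dx [15*sin(9x)]
= 15 * cos(9x) * d/dx(9x)
= 15 * 9 * cos(9x)
= 135 * cos(9x)
Evaluate at x = 0:
= 135 * cos(0)
= 135 * 1
= 135

135


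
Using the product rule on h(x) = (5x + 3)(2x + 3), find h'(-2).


Let u(x) = 5x + 3 and v(x) = 2x + 3
u'(x) = 5
v'(x) = 2
Product rule: h'(x) = u'(x)*v(x) + u(x)*v'(x)
= 5 * (2x + 3) + (5x + 3) * 2
At x = -2:
u(-2) = 5 * (-2) + 3 = -7
v(-2) = 2 * (-2) + 3 = -1
h'(-2) = 5 * (-1) + (-7) * 2
= -5 - 14
= -19

-19


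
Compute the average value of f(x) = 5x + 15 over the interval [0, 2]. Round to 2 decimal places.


Average value = 1/(b-a) * integral from a to b of f(x) dx
First compute the integral of 5x + 15:
F(x) = (5/2)x^2 + 15x
F(2) = 5/2 * 4 + 15 * 2 = 40
F(0) = 5/2 * 0 + 15 * 0 = 0
Integral = 40 - 0 = 40
Average = 40 / (2 - 0) = 40 / 2
= 20 = 20.00

20.00


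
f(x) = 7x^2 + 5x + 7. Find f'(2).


Differentiate term by term using power and sum rules:
f(x) = 7x^2 + 5x + 7
f'(x) = 14x + 5
Substitute x = 2:
f'(2) = 14 * 2 + 5
= 28 + 5
= 33

33


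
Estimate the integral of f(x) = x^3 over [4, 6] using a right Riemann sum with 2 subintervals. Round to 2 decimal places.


Right Riemann sum uses right endpoints of each subinterval.
Interval: [4, 6], n = 2
dx = (6 - 4) / 2 = 1
Right endpoints: [5, 6]
f values: [125, 216]
Sum = dx * (sum of f values)
= 1 * 341
= 341 = 341.00

341.00


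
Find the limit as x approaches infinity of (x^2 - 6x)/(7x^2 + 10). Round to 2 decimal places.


For limits at infinity with equal-degree polynomials,
we compare leading coefficients.
Numerator leading term: x^2
Denominator leading term: 7x^2
Divide both by x^2:
lim = (1 - 6/x) / (7 + 10/x^2)
As x -> infinity, the 1/x and 1/x^2 terms vanish:
= 1/7 ≈ 0.14

0.14


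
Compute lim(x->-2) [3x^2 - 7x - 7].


Since polynomials are continuous, we use direct substitution.
lim(x->-2) of 3x^2 - 7x - 7
= 3 * (-2)^2 - 7 * (-2) - 7
= 12 + 14 - 7
= 19

19


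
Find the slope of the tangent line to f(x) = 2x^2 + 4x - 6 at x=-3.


The slope of the tangent line equals f'(x) at the point.
f(x) = 2x^2 + 4x - 6
f'(x) = 4x + 4
At x = -3:
f'(-3) = 4 * (-3) + 4
= -12 + 4
= -8

-8


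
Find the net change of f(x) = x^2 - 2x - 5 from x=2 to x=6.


Net change = f(b) - f(a)
f(x) = x^2 - 2x - 5
Compute f(6):
f(6) = 1 * 6^2 - 2 * 6 - 5
= 36 - 12 - 5
= 19
Compute f(2):
f(2) = 1 * 2^2 - 2 * 2 - 5
= 4 - 4 - 5
= -5
Net change = 19 - (-5) = 24

24


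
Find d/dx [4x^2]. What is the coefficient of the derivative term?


We apply the power rule: d/dx [ax^n] = a*n * x^(n-1)
d/dx [4x^2]
= 4 * 2 * x^(2-1)
= 8x
The coefficient is 8

8


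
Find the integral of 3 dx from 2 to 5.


The integral of a constant k over [a, b] equals k * (b - a).
integral from 2 to 5 of 3 dx
= 3 * (5 - 2)
= 3 * 3
= 9

9


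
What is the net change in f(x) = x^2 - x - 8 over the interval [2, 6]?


Net change = f(b) - f(a)
f(x) = x^2 - x - 8
Compute f(6):
f(6) = 1 * 6^2 - 1 * 6 - 8
= 36 - 6 - 8
= 22
Compute f(2):
f(2) = 1 * 2^2 - 1 * 2 - 8
= 4 - 2 - 8
= -6
Net change = 22 - (-6) = 28

28


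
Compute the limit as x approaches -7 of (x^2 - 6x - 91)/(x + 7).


Direct substitution gives 0/0, so we factor the numerator.
Factor: (x^2 - 6x - 91) = (x + 7)(x - 13)
Cancel the common factor (x + 7):
(x^2 - 6x - 91)/(x + 7) = (x - 13)
Now substitute x = -7:
= (-7) - (13) = -20

-20


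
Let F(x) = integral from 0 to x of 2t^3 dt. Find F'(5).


By the Fundamental Theorem of Calculus (Part 1):
If F(x) = integral from 0 to x of f(t) dt, then F'(x) = f(x)
Here f(t) = 2t^3
So F'(x) = 2x^3
Evaluate at x = 5:
F'(5) = 2 * 5^3
= 2 * 125
= 250

250


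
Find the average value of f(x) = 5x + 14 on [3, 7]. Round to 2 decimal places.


Average value = 1/(b-a) * integral from a to b of f(x) dx
First compute the integral of 5x + 14:
F(x) = (5/2)x^2 + 14x
F(7) = 5/2 * 49 + 14 * 7 = 441/2
F(3) = 5/2 * 9 + 14 * 3 = 129/2
Integral = 441/2 - 129/2 = 156
Average = 156 / (7 - 3) = 156 / 4
= 39 = 39.00

39.00


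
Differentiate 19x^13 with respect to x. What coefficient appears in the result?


We apply the power rule: d/dx [ax^n] = a*n * x^(n-1)
d/dx [19x^13]
= 19 * 13 * x^(13-1)
= 247x^12
The coefficient is 247

247


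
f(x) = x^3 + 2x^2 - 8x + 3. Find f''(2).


First derivative:
f'(x) = 3x^2 + 4x - 8
Second derivative:
f''(x) = 6x + 4
Substitute x = 2:
f''(2) = 6 * 2 + 4
= 12 + 4
= 16

16


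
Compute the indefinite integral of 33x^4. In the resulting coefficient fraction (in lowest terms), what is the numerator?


Apply the power rule for integration:
integral of ax^n dx = a/(n+1) * x^(n+1) + C
integral of 33x^4 dx
= 33/5 * x^5 + C
The coefficient in lowest terms is 33/5, and its numerator is 33

33


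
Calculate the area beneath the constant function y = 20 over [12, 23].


The area under a constant function y = 20 is a rectangle.
Width = 23 - 12 = 11
Height = 20
Area = width * height
= 11 * 20
= 220

220


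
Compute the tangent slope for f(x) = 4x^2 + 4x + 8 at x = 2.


The slope of the tangent line equals f'(x) at the point.
f(x) = 4x^2 + 4x + 8
f'(x) = 8x + 4
At x = 2:
f'(2) = 8 * 2 + 4
= 16 + 4
= 20

20


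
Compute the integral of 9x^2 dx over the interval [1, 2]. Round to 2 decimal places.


Find the antiderivative of 9x^2:
F(x) = 9/3 * x^3
Apply the Fundamental Theorem of Calculus:
F(2) - F(1)
= 9/3 * 2^3 - 9/3 * 1^3
= 9/3 * (8 - 1)
= 9/3 * 7
= 21 = 21.00

21.00


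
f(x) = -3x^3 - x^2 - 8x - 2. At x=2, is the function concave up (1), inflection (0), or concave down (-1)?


Concavity is determined by the sign of f''(x).
f(x) = -3x^3 - x^2 - 8x - 2
f'(x) = -9x^2 - 2x - 8
f''(x) = -18x - 2
f''(2) = -18 * 2 - 2
= -36 - 2
= -38
Since f''(2) < 0, the function is concave down (-1)

-1


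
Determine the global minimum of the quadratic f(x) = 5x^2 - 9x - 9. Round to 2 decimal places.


For a quadratic f(x) = ax^2 + bx + c with a > 0, the minimum is at the vertex.
Vertex x-coordinate: x = -b/(2a)
x = -(-9) / (2 * 5)
x = 9/10
Substitute back to find the minimum value:
f(9/10) = 5 * (9/10)^2 - 9 * (9/10) - 9
= 81/20 - 81/10 - 9
= -261/20 = -13.05

-13.05


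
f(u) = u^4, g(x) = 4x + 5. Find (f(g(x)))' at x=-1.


Using the chain rule: (f(g(x)))' = f'(g(x)) * g'(x)
First, find g(-1):
g(-1) = 4 * (-1) + 5 = 1
Next, f'(u) = 4u^3
And g'(x) = 4
So f'(g(-1)) * g'(-1)
= 4 * 1^3 * 4
= 4 * 1 * 4
= 16

16


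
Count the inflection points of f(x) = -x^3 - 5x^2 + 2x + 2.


Inflection points occur where f''(x) = 0 and concavity changes.
f(x) = -x^3 - 5x^2 + 2x + 2
f'(x) = -3x^2 - 10x + 2
f''(x) = -6x - 10
Set f''(x) = 0:
-6x - 10 = 0
x = 10 / (-6) = -5/3
Since f''(x) is linear (degree 1), it changes sign at this point.
Therefore there is exactly 1 inflection point.

1


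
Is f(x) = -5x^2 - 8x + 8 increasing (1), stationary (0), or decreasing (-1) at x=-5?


Compute f'(x) to determine behavior:
f'(x) = -10x - 8
f'(-5) = -10 * (-5) - 8
= 50 - 8
= 42
Since f'(-5) > 0, the function is increasing (1)

1


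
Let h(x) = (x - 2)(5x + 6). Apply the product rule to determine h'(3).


Let u(x) = x - 2 and v(x) = 5x + 6
u'(x) = 1
v'(x) = 5
Product rule: h'(x) = u'(x)*v(x) + u(x)*v'(x)
= 1 * (5x + 6) + (x - 2) * 5
At x = 3:
u(3) = 1 * 3 - 2 = 1
v(3) = 5 * 3 + 6 = 21
h'(3) = 1 * 21 + 1 * 5
= 21 + 5
= 26

26


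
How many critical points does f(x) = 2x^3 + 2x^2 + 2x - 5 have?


Find where f'(x) = 0:
f(x) = 2x^3 + 2x^2 + 2x - 5
f'(x) = 6x^2 + 4x + 2
This is a quadratic in x. Use the discriminant to count real roots.
Discriminant = (4)^2 - 4 * 6 * 2
= 16 - 48
= -32
Since discriminant < 0, f'(x) = 0 has no real solutions.
Number of critical points: 0

0


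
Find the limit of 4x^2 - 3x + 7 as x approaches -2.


Since polynomials are continuous, we use direct substitution.
lim(x->-2) of 4x^2 - 3x + 7
= 4 * (-2)^2 - 3 * (-2) + 7
= 16 + 6 + 7
= 29

29


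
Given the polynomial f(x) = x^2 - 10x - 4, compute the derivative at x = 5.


Differentiate term by term using power and sum rules:
f(x) = x^2 - 10x - 4
f'(x) = 2x - 10
Substitute x = 5:
f'(5) = 2 * 5 - 10
= 10 - 10
= 0

0


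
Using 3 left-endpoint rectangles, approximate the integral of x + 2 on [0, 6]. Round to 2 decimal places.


Left Riemann sum uses left endpoints of each subinterval.
Interval: [0, 6], n = 3
dx = (6 - 0) / 3 = 2
Left endpoints: [0, 2, 4]
f values: [2, 4, 6]
Sum = dx * (sum of f values)
= 2 * 12
= 24 = 24.00

24.00


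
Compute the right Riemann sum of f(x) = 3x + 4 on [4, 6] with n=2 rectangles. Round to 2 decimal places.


Right Riemann sum uses right endpoints of each subinterval.
Interval: [4, 6], n = 2
dx = (6 - 4) / 2 = 1
Right endpoints: [5, 6]
f values: [19, 22]
Sum = dx * (sum of f values)
= 1 * 41
= 41 = 41.00

41.00


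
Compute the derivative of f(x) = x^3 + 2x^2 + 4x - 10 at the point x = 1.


Differentiate f(x) = x^3 + 2x^2 + 4x - 10 term by term:
f'(x) = 3x^2 + 4x + 4
Substitute x = 1:
f'(1) = 3 * 1^2 + 4 * 1 + 4
= 3 + 4 + 4
= 11

11


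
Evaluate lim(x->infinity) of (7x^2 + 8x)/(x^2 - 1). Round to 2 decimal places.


For limits at infinity with equal-degree polynomials,
we compare leading coefficients.
Numerator leading term: 7x^2
Denominator leading term: x^2
Divide both by x^2:
lim = (7 + 8/x) / (1 - 1/x^2)
As x -> infinity, the 1/x and 1/x^2 terms vanish:
= 7/1 = 7 = 7.00

7.00


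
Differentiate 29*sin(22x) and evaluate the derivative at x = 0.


Apply the chain rule to differentiate 29*sin(22x):
d/dx [29*sin(22x)]
= 29 * cos(22x) * d/dx(22x)
= 29 * 22 * cos(22x)
= 638 * cos(22x)
Evaluate at x = 0:
= 638 * cos(0)
= 638 * 1
= 638

638


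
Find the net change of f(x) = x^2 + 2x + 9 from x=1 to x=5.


Net change = f(b) - f(a)
f(x) = x^2 + 2x + 9
Compute f(5):
f(5) = 1 * 5^2 + 2 * 5 + 9
= 25 + 10 + 9
= 44
Compute f(1):
f(1) = 1 * 1^2 + 2 * 1 + 9
= 1 + 2 + 9
= 12
Net change = 44 - 12 = 32

32


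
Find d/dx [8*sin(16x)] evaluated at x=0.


Apply the chain rule to differentiate 8*sin(16x):
d/dx [8*sin(16x)]
= 8 * cos(16x) * d/dx(16x)
= 8 * 16 * cos(16x)
= 128 * cos(16x)
Evaluate at x = 0:
= 128 * cos(0)
= 128 * 1
= 128

128


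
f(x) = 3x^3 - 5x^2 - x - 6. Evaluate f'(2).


Differentiate f(x) = 3x^3 - 5x^2 - x - 6 term by term:
f'(x) = 9x^2 - 10x - 1
Substitute x = 2:
f'(2) = 9 * 2^2 - 10 * 2 - 1
= 36 - 20 - 1
= 15

15


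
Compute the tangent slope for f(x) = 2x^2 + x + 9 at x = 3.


The slope of the tangent line equals f'(x) at the point.
f(x) = 2x^2 + x + 9
f'(x) = 4x + 1
At x = 3:
f'(3) = 4 * 3 + 1
= 12 + 1
= 13

13


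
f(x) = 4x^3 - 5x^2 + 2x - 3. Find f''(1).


First derivative:
f'(x) = 12x^2 - 10x + 2
Second derivative:
f''(x) = 24x - 10
Substitute x = 1:
f''(1) = 24 * 1 - 10
= 24 - 10
= 14

14


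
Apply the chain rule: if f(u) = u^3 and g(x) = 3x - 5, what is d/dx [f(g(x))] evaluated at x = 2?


Using the chain rule: (f(g(x)))' = f'(g(x)) * g'(x)
First, find g(2):
g(2) = 3 * 2 - 5 = 1
Next, f'(u) = 3u^2
And g'(x) = 3
So f'(g(2)) * g'(2)
= 3 * 1^2 * 3
= 3 * 1 * 3
= 9

9


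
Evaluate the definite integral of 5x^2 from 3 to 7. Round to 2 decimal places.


Find the antiderivative of 5x^2:
F(x) = 5/3 * x^3
Apply the Fundamental Theorem of Calculus:
F(7) - F(3)
= 5/3 * 7^3 - 5/3 * 3^3
= 5/3 * (343 - 27)
= 5/3 * 316
= 1580/3 ≈ 526.67

526.67


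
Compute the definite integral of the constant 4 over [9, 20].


The integral of a constant k over [a, b] equals k * (b - a).
integral from 9 to 20 of 4 dx
= 4 * (20 - 9)
= 4 * 11
= 44

44


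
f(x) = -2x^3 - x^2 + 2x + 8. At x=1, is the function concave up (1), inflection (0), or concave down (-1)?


Concavity is determined by the sign of f''(x).
f(x) = -2x^3 - x^2 + 2x + 8
f'(x) = -6x^2 - 2x + 2
f''(x) = -12x - 2
f''(1) = -12 * 1 - 2
= -12 - 2
= -14
Since f''(1) < 0, the function is concave down (-1)

-1


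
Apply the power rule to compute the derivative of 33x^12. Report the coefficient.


We apply the power rule: d/dx [ax^n] = a*n * x^(n-1)
d/dx [33x^12]
= 33 * 12 * x^(12-1)
= 396x^11
The coefficient is 396

396


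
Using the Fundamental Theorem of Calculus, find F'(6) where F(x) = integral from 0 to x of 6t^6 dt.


By the Fundamental Theorem of Calculus (Part 1):
If F(x) = integral from 0 to x of f(t) dt, then F'(x) = f(x)
Here f(t) = 6t^6
So F'(x) = 6x^6
Evaluate at x = 6:
F'(6) = 6 * 6^6
= 6 * 46656
= 279936

279936


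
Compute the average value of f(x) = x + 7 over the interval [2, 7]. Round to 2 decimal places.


Average value = 1/(b-a) * integral from a to b of f(x) dx
First compute the integral of x + 7:
F(x) = (1/2)x^2 + 7x
F(7) = 1/2 * 49 + 7 * 7 = 147/2
F(2) = 1/2 * 4 + 7 * 2 = 16
Integral = 147/2 - 16 = 115/2
Average = (115/2) / (7 - 2) = (115/2) / 5
= 23/2 = 11.50

11.50


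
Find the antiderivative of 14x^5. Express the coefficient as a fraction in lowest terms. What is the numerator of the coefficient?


Apply the power rule for integration:
integral of ax^n dx = a/(n+1) * x^(n+1) + C
integral of 14x^5 dx
= 14/6 * x^6 + C
= 7/3 * x^6 + C
The coefficient in lowest terms is 7/3, and its numerator is 7

7


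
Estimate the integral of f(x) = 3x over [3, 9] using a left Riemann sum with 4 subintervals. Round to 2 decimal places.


Left Riemann sum uses left endpoints of each subinterval.
Interval: [3, 9], n = 4
dx = (9 - 3) / 4 = 3/2
Left endpoints: [3, 9/2, 6, 15/2]
f values: [9, 27/2, 18, 45/2]
Sum = dx * (sum of f values)
= 3/2 * 63
= 189/2 = 94.50

94.50


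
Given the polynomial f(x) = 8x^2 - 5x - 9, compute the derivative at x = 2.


Differentiate term by term using power and sum rules:
f(x) = 8x^2 - 5x - 9
f'(x) = 16x - 5
Substitute x = 2:
f'(2) = 16 * 2 - 5
= 32 - 5
= 27

27


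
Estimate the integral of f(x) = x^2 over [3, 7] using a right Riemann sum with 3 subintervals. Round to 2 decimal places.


Right Riemann sum uses right endpoints of each subinterval.
Interval: [3, 7], n = 3
dx = (7 - 3) / 3 = 4/3
Right endpoints: [13/3, 17/3, 7]
f values: [169/9, 289/9, 49]
Sum = dx * (sum of f values)
= 4/3 * 899/9
= 3596/27 ≈ 133.19

133.19


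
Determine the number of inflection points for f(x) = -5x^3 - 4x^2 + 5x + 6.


Inflection points occur where f''(x) = 0 and concavity changes.
f(x) = -5x^3 - 4x^2 + 5x + 6
f'(x) = -15x^2 - 8x + 5
f''(x) = -30x - 8
Set f''(x) = 0:
-30x - 8 = 0
x = 8 / (-30) = -4/15
Since f''(x) is linear (degree 1), it changes sign at this point.
Therefore there is exactly 1 inflection point.

1


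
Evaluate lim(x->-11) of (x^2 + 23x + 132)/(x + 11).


Direct substitution gives 0/0, so we factor the numerator.
Factor: (x^2 + 23x + 132) = (x + 11)(x + 12)
Cancel the common factor (x + 11):
(x^2 + 23x + 132)/(x + 11) = (x + 12)
Now substitute x = -11:
= (-11) - (-12) = 1

1


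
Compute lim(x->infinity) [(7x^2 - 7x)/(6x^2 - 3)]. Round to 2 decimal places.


For limits at infinity with equal-degree polynomials,
we compare leading coefficients.
Numerator leading term: 7x^2
Denominator leading term: 6x^2
Divide both by x^2:
lim = (7 - 7/x) / (6 - 3/x^2)
As x -> infinity, the 1/x and 1/x^2 terms vanish:
= 7/6 ≈ 1.17

1.17


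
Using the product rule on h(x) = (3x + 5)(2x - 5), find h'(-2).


Let u(x) = 3x + 5 and v(x) = 2x - 5
u'(x) = 3
v'(x) = 2
Product rule: h'(x) = u'(x)*v(x) + u(x)*v'(x)
= 3 * (2x - 5) + (3x + 5) * 2
At x = -2:
u(-2) = 3 * (-2) + 5 = -1
v(-2) = 2 * (-2) - 5 = -9
h'(-2) = 3 * (-9) + (-1) * 2
= -27 - 2
= -29

-29


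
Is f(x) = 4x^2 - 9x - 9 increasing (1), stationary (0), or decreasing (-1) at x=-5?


Compute f'(x) to determine behavior:
f'(x) = 8x - 9
f'(-5) = 8 * (-5) - 9
= -40 - 9
= -49
Since f'(-5) < 0, the function is decreasing (-1)

-1


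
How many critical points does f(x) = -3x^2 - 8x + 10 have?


Find where f'(x) = 0:
f'(x) = -6x - 8
Set f'(x) = 0:
-6x - 8 = 0
x = 8 / (-6) = -4/3
This is a linear equation in x, so there is exactly one solution.
Number of critical points: 1

1


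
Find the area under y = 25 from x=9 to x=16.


The area under a constant function y = 25 is a rectangle.
Width = 16 - 9 = 7
Height = 25
Area = width * height
= 7 * 25
= 175

175


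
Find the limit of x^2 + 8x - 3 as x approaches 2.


Since polynomials are continuous, we use direct substitution.
lim(x->2) of x^2 + 8x - 3
= 1 * 2^2 + 8 * 2 - 3
= 4 + 16 - 3
= 17

17


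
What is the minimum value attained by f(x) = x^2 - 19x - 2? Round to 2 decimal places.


For a quadratic f(x) = ax^2 + bx + c with a > 0, the minimum is at the vertex.
Vertex x-coordinate: x = -b/(2a)
x = -(-19) / (2 * 1)
x = 19/2
Substitute back to find the minimum value:
f(19/2) = 1 * (19/2)^2 - 19 * (19/2) - 2
= 361/4 - 361/2 - 2
= -369/4 = -92.25

-92.25


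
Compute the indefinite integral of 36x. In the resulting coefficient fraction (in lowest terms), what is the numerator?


Apply the power rule for integration:
integral of ax^n dx = a/(n+1) * x^(n+1) + C
integral of 36x dx
= 36/2 * x^2 + C
= 18 * x^2 + C
The coefficient in lowest terms is 18 = 18/1, so its numerator is 18

18


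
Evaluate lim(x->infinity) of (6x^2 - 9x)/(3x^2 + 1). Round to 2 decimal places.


For limits at infinity with equal-degree polynomials,
we compare leading coefficients.
Numerator leading term: 6x^2
Denominator leading term: 3x^2
Divide both by x^2:
lim = (6 - 9/x) / (3 + 1/x^2)
As x -> infinity, the 1/x and 1/x^2 terms vanish:
= 6/3 = 2 = 2.00

2.00


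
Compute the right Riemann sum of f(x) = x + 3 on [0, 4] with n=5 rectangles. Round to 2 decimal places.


Right Riemann sum uses right endpoints of each subinterval.
Interval: [0, 4], n = 5
dx = (4 - 0) / 5 = 4/5
Right endpoints: [4/5, 8/5, 12/5, 16/5, 4]
f values: [19/5, 23/5, 27/5, 31/5, 7]
Sum = dx * (sum of f values)
= 4/5 * 27
= 108/5 = 21.60

21.60


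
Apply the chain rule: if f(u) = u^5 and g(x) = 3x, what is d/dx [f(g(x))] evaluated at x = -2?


Using the chain rule: (f(g(x)))' = f'(g(x)) * g'(x)
First, find g(-2):
g(-2) = 3 * (-2) + 0 = -6
Next, f'(u) = 5u^4
And g'(x) = 3
So f'(g(-2)) * g'(-2)
= 5 * (-6)^4 * 3
= 5 * 1296 * 3
= 19440

19440


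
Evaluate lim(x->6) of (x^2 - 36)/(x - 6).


Direct substitution gives 0/0, so we factor the numerator.
Factor: (x^2 - 36) = (x - 6)(x + 6)
Cancel the common factor (x - 6):
(x^2 - 36)/(x - 6) = (x + 6)
Now substitute x = 6:
= (6) - (-6) = 12

12


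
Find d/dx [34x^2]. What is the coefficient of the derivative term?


We apply the power rule: d/dx [ax^n] = a*n * x^(n-1)
d/dx [34x^2]
= 34 * 2 * x^(2-1)
= 68x
The coefficient is 68

68


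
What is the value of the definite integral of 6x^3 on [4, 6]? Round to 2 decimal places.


Find the antiderivative of 6x^3:
F(x) = 6/4 * x^4
Apply the Fundamental Theorem of Calculus:
F(6) - F(4)
= 6/4 * 6^4 - 6/4 * 4^4
= 6/4 * (1296 - 256)
= 6/4 * 1040
= 1560 = 1560.00

1560.00


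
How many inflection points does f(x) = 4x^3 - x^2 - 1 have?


Inflection points occur where f''(x) = 0 and concavity changes.
f(x) = 4x^3 - x^2 - 1
f'(x) = 12x^2 - 2x
f''(x) = 24x - 2
Set f''(x) = 0:
24x - 2 = 0
x = 2 / 24 = 1/12
Since f''(x) is linear (degree 1), it changes sign at this point.
Therefore there is exactly 1 inflection point.

1


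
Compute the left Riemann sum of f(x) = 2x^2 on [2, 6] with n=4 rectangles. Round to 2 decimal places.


Left Riemann sum uses left endpoints of each subinterval.
Interval: [2, 6], n = 4
dx = (6 - 2) / 4 = 1
Left endpoints: [2, 3, 4, 5]
f values: [8, 18, 32, 50]
Sum = dx * (sum of f values)
= 1 * 108
= 108 = 108.00

108.00


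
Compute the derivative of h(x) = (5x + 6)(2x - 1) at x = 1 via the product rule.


Let u(x) = 5x + 6 and v(x) = 2x - 1
u'(x) = 5
v'(x) = 2
Product rule: h'(x) = u'(x)*v(x) + u(x)*v'(x)
= 5 * (2x - 1) + (5x + 6) * 2
At x = 1:
u(1) = 5 * 1 + 6 = 11
v(1) = 2 * 1 - 1 = 1
h'(1) = 5 * 1 + 11 * 2
= 5 + 22
= 27

27


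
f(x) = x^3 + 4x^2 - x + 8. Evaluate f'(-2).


Differentiate f(x) = x^3 + 4x^2 - x + 8 term by term:
f'(x) = 3x^2 + 8x - 1
Substitute x = -2:
f'(-2) = 3 * (-2)^2 + 8 * (-2) - 1
= 12 - 16 - 1
= -5

-5


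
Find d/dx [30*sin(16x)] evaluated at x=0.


Apply the chain rule to differentiate 30*sin(16x):
d/dx [30*sin(16x)]
= 30 * cos(16x) * d/dx(16x)
= 30 * 16 * cos(16x)
= 480 * cos(16x)
Evaluate at x = 0:
= 480 * cos(0)
= 480 * 1
= 480

480


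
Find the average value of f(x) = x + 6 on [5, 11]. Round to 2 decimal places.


Average value = 1/(b-a) * integral from a to b of f(x) dx
First compute the integral of x + 6:
F(x) = (1/2)x^2 + 6x
F(11) = 1/2 * 121 + 6 * 11 = 253/2
F(5) = 1/2 * 25 + 6 * 5 = 85/2
Integral = 253/2 - 85/2 = 84
Average = 84 / (11 - 5) = 84 / 6
= 14 = 14.00

14.00


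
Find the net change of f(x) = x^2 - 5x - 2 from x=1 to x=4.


Net change = f(b) - f(a)
f(x) = x^2 - 5x - 2
Compute f(4):
f(4) = 1 * 4^2 - 5 * 4 - 2
= 16 - 20 - 2
= -6
Compute f(1):
f(1) = 1 * 1^2 - 5 * 1 - 2
= 1 - 5 - 2
= -6
Net change = -6 - (-6) = 0

0


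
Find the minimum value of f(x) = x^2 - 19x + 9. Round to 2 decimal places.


For a quadratic f(x) = ax^2 + bx + c with a > 0, the minimum is at the vertex.
Vertex x-coordinate: x = -b/(2a)
x = -(-19) / (2 * 1)
x = 19/2
Substitute back to find the minimum value:
f(19/2) = 1 * (19/2)^2 - 19 * (19/2) + 9
= 361/4 - 361/2 + 9
= -325/4 = -81.25

-81.25


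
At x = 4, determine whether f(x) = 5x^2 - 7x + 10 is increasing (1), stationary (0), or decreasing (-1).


Compute f'(x) to determine behavior:
f'(x) = 10x - 7
f'(4) = 10 * 4 - 7
= 40 - 7
= 33
Since f'(4) > 0, the function is increasing (1)

1


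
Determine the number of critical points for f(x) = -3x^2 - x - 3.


Find where f'(x) = 0:
f'(x) = -6x - 1
Set f'(x) = 0:
-6x - 1 = 0
x = 1 / (-6) = -1/6
This is a linear equation in x, so there is exactly one solution.
Number of critical points: 1

1


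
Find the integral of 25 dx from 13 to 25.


The integral of a constant k over [a, b] equals k * (b - a).
integral from 13 to 25 of 25 dx
= 25 * (25 - 13)
= 25 * 12
= 300

300


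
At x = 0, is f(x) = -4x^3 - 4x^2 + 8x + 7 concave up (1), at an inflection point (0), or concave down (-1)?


Concavity is determined by the sign of f''(x).
f(x) = -4x^3 - 4x^2 + 8x + 7
f'(x) = -12x^2 - 8x + 8
f''(x) = -24x - 8
f''(0) = -24 * 0 - 8
= 0 - 8
= -8
Since f''(0) < 0, the function is concave down (-1)

-1


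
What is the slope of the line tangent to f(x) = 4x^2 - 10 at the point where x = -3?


The slope of the tangent line equals f'(x) at the point.
f(x) = 4x^2 - 10
f'(x) = 8x
At x = -3:
f'(-3) = 8 * (-3) + 0
= -24 + 0
= -24

-24


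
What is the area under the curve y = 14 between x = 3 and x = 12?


The area under a constant function y = 14 is a rectangle.
Width = 12 - 3 = 9
Height = 14
Area = width * height
= 9 * 14
= 126

126


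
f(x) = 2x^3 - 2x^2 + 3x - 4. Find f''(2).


First derivative:
f'(x) = 6x^2 - 4x + 3
Second derivative:
f''(x) = 12x - 4
Substitute x = 2:
f''(2) = 12 * 2 - 4
= 24 - 4
= 20

20


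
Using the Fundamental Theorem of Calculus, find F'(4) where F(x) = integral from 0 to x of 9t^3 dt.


By the Fundamental Theorem of Calculus (Part 1):
If F(x) = integral from 0 to x of f(t) dt, then F'(x) = f(x)
Here f(t) = 9t^3
So F'(x) = 9x^3
Evaluate at x = 4:
F'(4) = 9 * 4^3
= 9 * 64
= 576

576


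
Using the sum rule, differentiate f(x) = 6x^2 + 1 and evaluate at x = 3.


Differentiate term by term using power and sum rules:
f(x) = 6x^2 + 1
f'(x) = 12x
Substitute x = 3:
f'(3) = 12 * 3 + 0
= 36 + 0
= 36

36


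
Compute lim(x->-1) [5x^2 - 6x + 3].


Since polynomials are continuous, we use direct substitution.
lim(x->-1) of 5x^2 - 6x + 3
= 5 * (-1)^2 - 6 * (-1) + 3
= 5 + 6 + 3
= 14

14


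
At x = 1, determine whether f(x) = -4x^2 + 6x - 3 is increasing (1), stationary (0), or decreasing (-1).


Compute f'(x) to determine behavior:
f'(x) = -8x + 6
f'(1) = -8 * 1 + 6
= -8 + 6
= -2
Since f'(1) < 0, the function is decreasing (-1)

-1


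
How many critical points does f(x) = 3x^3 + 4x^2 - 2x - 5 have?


Find where f'(x) = 0:
f(x) = 3x^3 + 4x^2 - 2x - 5
f'(x) = 9x^2 + 8x - 2
This is a quadratic in x. Use the discriminant to count real roots.
Discriminant = (8)^2 - 4 * 9 * (-2)
= 64 - (-72)
= 136
Since discriminant > 0, f'(x) = 0 has 2 real solutions.
Number of critical points: 2

2


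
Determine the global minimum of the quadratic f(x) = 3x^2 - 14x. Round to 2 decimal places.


For a quadratic f(x) = ax^2 + bx + c with a > 0, the minimum is at the vertex.
Vertex x-coordinate: x = -b/(2a)
x = -(-14) / (2 * 3)
x = 14/6 = 7/3
Substitute back to find the minimum value:
f(7/3) = 3 * (7/3)^2 - 14 * (7/3) + 0
= 49/3 - 98/3 + 0
= -49/3 ≈ -16.33

-16.33


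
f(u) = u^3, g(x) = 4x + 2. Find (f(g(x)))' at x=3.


Using the chain rule: (f(g(x)))' = f'(g(x)) * g'(x)
First, find g(3):
g(3) = 4 * 3 + 2 = 14
Next, f'(u) = 3u^2
And g'(x) = 4
So f'(g(3)) * g'(3)
= 3 * 14^2 * 4
= 3 * 196 * 4
= 2352

2352


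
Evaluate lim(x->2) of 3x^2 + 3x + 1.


Since polynomials are continuous, we use direct substitution.
lim(x->2) of 3x^2 + 3x + 1
= 3 * 2^2 + 3 * 2 + 1
= 12 + 6 + 1
= 19

19
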